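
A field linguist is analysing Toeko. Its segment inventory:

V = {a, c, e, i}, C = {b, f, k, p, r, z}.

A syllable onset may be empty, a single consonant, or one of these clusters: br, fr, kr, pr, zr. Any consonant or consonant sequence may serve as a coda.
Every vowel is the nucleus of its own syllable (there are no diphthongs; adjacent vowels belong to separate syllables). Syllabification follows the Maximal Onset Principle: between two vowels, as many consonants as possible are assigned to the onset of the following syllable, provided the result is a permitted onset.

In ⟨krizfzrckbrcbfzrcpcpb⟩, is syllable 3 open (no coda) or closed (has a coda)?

Vowels present: i, c, c, c, c; each is a nucleus, giving 5 syllables.
/i…c/ gap (V1→V2): /zfzr/ splits as /zf/ + /zr/ (/zr/ is the longest suffix that is a licit onset).
/c…c/ gap (V2→V3): /kbr/ — longest licit onset from the right is /br/, leaving /k/ as coda.
/c…c/ gap (V3→V4): /bfzr/ — longest licit onset from the right is /zr/, leaving /bf/ as coda.
/c…c/ gap (V4→V5): /p/ is a single consonant, so it becomes the next onset.
Syllabification: krizf.zrck.brcbf.zrc.pcpb.
Syllable 3 is /brcbf/ with coda /bf/, so it is closed.

closed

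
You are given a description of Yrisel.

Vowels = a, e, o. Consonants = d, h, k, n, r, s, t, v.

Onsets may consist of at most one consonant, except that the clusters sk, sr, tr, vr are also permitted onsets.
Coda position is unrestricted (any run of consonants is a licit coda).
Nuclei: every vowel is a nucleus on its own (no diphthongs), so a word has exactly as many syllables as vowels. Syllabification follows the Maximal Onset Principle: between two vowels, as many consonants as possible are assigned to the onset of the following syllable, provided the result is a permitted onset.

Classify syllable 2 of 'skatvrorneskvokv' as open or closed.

Nuclei (vowels): a, o, e, o → 4 syllables.
σ1/σ2 boundary: cluster /tvr/ — the longest permitted-onset suffix is /vr/; onset = /vr/, preceding coda = /t/.
σ2/σ3 boundary: cluster /rn/ — the longest permitted-onset suffix is /n/; onset = /n/, preceding coda = /r/.
σ3/σ4 boundary: /skv/; trying suffixes from longest down, /v/ is the first permitted one, so coda /sk/ | onset /v/.
Putting it together: skat.vror.nesk.vokv.
Syllable 2 is /vror/ with coda /r/, so it is closed.

closed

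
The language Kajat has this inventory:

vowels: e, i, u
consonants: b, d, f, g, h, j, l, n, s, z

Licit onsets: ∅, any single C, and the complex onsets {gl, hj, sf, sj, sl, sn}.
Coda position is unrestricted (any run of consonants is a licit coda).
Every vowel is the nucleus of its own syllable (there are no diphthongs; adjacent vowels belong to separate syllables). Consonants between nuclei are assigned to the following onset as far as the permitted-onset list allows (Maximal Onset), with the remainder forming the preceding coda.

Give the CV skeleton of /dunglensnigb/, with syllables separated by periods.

Nuclei (vowels): u, e, i → 3 syllables.
V1 /u/ – V2 /e/: /ngl/ — longest licit onset from the right is /gl/, leaving /n/ as coda.
V2 /e/ – V3 /i/: /nsn/ — longest licit onset from the right is /sn/, leaving /n/ as coda.
Result: dun.glen.snigb.
Mapping each syllable to C/V: /dun/ → CVC, /glen/ → CCVC, /snigb/ → CCVCC.

CVC.CCVC.CCVCC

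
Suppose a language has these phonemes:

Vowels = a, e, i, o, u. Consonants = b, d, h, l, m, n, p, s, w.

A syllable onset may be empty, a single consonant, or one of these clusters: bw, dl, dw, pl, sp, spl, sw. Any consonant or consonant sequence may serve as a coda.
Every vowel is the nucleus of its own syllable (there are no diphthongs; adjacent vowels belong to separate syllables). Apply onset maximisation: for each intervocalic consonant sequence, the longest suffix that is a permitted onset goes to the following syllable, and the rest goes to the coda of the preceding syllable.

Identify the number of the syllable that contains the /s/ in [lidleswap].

3

Vowels present: i, e, a; each is a nucleus, giving 3 syllables.
Between /i/ (V1) and /e/ (V2): cluster /dl/ — /dl/ is itself a permitted onset, so the whole cluster goes right; preceding coda = ∅.
Between /e/ (V2) and /a/ (V3): /sw/ — entire cluster is a permitted onset → onset /sw/, coda ∅.
So the parse is li.dle.swap.
The /s/ is in the onset of syllable 3 (/swap/).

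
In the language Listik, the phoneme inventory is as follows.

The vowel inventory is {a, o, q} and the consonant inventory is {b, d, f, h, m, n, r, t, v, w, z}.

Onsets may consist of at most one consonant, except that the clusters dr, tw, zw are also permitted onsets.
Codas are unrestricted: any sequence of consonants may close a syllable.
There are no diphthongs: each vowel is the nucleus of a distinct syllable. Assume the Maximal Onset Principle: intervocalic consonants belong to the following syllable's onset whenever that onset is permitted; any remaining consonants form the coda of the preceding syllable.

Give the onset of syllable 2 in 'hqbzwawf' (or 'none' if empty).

The vowels are q, a — 2 nuclei, so 2 syllables.
V1 /q/ – V2 /a/: cluster /bzw/ — the longest permitted-onset suffix is /zw/; onset = /zw/, preceding coda = /b/.
Syllabification: hqb.zwawf.
Syllable 2 is /zwawf/: onset /zw/, nucleus /a/, coda /wf/.

zw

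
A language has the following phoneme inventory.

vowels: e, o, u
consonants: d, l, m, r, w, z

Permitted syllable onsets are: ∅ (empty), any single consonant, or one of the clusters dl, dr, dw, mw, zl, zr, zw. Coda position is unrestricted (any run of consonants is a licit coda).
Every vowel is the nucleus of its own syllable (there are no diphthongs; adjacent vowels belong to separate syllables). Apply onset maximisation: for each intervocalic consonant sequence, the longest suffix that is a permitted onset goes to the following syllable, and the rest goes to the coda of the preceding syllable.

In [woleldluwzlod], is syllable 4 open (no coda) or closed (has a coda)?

Vowels present: o, e, u, o; each is a nucleus, giving 4 syllables.
σ1/σ2 boundary: just /l/ — single C goes to the following onset.
σ2/σ3 boundary: cluster /ldl/ — the longest permitted-onset suffix is /dl/; onset = /dl/, preceding coda = /l/.
σ3/σ4 boundary: cluster /wzl/ — the longest permitted-onset suffix is /zl/; onset = /zl/, preceding coda = /w/.
Syllabification: wo.lel.dluw.zlod.
Syllable 4 is /zlod/ with coda /d/, so it is closed.

closed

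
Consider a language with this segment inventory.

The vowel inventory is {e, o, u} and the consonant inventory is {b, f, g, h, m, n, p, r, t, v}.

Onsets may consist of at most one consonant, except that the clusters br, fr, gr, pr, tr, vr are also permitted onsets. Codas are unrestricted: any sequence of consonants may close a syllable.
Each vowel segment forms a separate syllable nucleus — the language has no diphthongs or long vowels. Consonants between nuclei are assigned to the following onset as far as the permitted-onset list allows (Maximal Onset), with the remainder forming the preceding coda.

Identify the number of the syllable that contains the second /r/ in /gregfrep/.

2

Nuclei (vowels): e, e → 2 syllables.
Between /e/ (V1) and /e/ (V2): /gfr/ splits as /g/ + /fr/ (/fr/ is the longest suffix that is a licit onset).
Result: greg.frep.
The second /r/ is in the onset of syllable 2 (/frep/).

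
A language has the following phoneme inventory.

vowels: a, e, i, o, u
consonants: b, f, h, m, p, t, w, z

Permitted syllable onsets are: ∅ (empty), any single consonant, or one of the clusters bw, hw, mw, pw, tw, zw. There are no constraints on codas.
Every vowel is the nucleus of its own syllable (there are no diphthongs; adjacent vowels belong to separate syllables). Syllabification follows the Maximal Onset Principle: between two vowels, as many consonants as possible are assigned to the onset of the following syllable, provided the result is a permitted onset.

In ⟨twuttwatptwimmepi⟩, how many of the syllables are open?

2

Nuclei (vowels): u, a, i, e, i → 5 syllables.
/u…a/ gap (V1→V2): /ttw/ — longest licit onset from the right is /tw/, leaving /t/ as coda.
/a…i/ gap (V2→V3): /tptw/; trying suffixes from longest down, /tw/ is the first permitted one, so coda /tp/ | onset /tw/.
/i…e/ gap (V3→V4): cluster /mm/ — the longest permitted-onset suffix is /m/; onset = /m/, preceding coda = /m/.
/e…i/ gap (V4→V5): /p/ → onset of the next syllable (single consonants are always licit onsets).
Result: twut.twatp.twim.me.pi.
Classifying each syllable: /twut/ (closed), /twatp/ (closed), /twim/ (closed), /me/ (open), /pi/ (open).
Open syllables: 2.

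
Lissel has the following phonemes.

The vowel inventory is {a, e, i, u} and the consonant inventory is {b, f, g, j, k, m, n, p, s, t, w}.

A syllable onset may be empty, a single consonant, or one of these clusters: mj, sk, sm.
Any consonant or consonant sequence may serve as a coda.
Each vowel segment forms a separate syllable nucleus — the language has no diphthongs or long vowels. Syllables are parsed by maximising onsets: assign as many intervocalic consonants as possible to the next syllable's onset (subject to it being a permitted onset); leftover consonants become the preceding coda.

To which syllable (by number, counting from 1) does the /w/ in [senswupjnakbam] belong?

Vowels present: e, u, a, a; each is a nucleus, giving 4 syllables.
/e…u/ gap (V1→V2): /nsw/; trying suffixes from longest down, /w/ is the first permitted one, so coda /ns/ | onset /w/.
/u…a/ gap (V2→V3): cluster /pjn/ — the longest permitted-onset suffix is /n/; onset = /n/, preceding coda = /pj/.
/a…a/ gap (V3→V4): /kb/ splits as /k/ + /b/ (/b/ is the longest suffix that is a licit onset).
So the parse is sens.wupj.nak.bam.
The /w/ is in the onset of syllable 2 (/wupj/).

2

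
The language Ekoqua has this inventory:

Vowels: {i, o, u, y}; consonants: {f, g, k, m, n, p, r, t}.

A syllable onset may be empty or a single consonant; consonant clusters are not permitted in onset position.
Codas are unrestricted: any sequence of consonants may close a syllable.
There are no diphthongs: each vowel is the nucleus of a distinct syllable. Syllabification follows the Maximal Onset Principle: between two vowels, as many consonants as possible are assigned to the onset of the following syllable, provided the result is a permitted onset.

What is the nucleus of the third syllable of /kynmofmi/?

i

Vowels present: y, o, i; each is a nucleus, giving 3 syllables.
The third nucleus (vowel 3 from the left) is /i/.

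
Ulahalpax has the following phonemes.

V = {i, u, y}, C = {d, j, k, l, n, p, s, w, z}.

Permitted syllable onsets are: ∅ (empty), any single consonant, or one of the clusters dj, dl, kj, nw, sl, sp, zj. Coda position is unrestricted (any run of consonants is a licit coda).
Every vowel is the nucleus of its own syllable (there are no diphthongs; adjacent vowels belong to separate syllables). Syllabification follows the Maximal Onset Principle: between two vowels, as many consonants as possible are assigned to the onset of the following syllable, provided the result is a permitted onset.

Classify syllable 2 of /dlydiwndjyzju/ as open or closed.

closed

The vowels are y, i, y, u — 4 nuclei, so 4 syllables.
Between /y/ (V1) and /i/ (V2): /d/ is a single consonant, so it becomes the next onset.
Between /i/ (V2) and /y/ (V3): /wndj/ splits as /wn/ + /dj/ (/dj/ is the longest suffix that is a licit onset).
Between /y/ (V3) and /u/ (V4): /zj/ — entire cluster is a permitted onset → onset /zj/, coda ∅.
Result: dly.diwn.djy.zju.
Syllable 2 is /diwn/ with coda /wn/, so it is closed.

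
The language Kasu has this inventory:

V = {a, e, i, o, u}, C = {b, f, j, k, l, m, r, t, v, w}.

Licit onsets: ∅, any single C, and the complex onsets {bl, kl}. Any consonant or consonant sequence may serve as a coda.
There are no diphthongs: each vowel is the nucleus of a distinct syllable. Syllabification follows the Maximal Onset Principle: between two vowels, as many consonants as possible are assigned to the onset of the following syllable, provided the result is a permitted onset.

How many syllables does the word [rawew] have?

Vowels present: a, e; each is a nucleus, giving 2 syllables.

2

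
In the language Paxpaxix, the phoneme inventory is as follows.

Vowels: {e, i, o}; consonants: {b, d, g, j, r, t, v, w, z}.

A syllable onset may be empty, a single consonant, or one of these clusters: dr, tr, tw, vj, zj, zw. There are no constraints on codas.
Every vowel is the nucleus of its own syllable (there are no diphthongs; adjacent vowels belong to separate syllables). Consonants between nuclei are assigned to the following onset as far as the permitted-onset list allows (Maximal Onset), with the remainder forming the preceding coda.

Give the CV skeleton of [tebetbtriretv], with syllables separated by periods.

The vowels are e, e, i, e — 4 nuclei, so 4 syllables.
σ1/σ2 boundary: just /b/ — single C goes to the following onset.
σ2/σ3 boundary: /tbtr/ splits as /tb/ + /tr/ (/tr/ is the longest suffix that is a licit onset).
σ3/σ4 boundary: /r/ is a single consonant, so it becomes the next onset.
Result: te.betb.tri.retv.
Mapping each syllable to C/V: /te/ → CV, /betb/ → CVCC, /tri/ → CCV, /retv/ → CVCC.

CV.CVCC.CCV.CVCC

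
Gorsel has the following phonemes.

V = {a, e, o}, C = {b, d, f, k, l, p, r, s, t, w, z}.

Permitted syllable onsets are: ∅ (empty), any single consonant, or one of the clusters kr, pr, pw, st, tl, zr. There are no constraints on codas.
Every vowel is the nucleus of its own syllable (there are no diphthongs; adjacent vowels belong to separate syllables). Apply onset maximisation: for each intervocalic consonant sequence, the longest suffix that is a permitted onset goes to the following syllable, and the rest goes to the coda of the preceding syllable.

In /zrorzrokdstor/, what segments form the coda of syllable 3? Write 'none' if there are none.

Nuclei (vowels): o, o, o → 3 syllables.
Between /o/ (V1) and /o/ (V2): /rzr/ — longest licit onset from the right is /zr/, leaving /r/ as coda.
Between /o/ (V2) and /o/ (V3): /kdst/ splits as /kd/ + /st/ (/st/ is the longest suffix that is a licit onset).
Putting it together: zror.zrokd.stor.
Syllable 3 is /stor/: onset /st/, nucleus /o/, coda /r/.

r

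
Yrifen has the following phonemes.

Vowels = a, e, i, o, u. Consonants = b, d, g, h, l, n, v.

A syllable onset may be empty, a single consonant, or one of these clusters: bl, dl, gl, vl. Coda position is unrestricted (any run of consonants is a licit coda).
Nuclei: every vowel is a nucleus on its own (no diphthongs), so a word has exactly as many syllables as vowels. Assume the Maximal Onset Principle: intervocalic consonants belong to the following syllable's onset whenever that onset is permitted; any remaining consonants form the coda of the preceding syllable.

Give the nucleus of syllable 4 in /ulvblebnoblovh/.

Nuclei (vowels): u, e, o, o → 4 syllables.
The fourth nucleus (vowel 4 from the left) is /o/.

o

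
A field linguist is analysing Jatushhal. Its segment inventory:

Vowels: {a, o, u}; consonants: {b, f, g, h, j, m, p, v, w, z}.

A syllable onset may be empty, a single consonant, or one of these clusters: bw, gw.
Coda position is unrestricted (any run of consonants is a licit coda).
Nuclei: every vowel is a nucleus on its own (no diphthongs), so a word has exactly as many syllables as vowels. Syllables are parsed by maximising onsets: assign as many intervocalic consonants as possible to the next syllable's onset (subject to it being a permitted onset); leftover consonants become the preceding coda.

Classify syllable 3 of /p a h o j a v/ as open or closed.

Nuclei (vowels): a, o, a → 3 syllables.
Between /a/ (V1) and /o/ (V2): just /h/ — single C goes to the following onset.
Between /o/ (V2) and /a/ (V3): just /j/ — single C goes to the following onset.
Syllabification: pa.ho.jav.
Syllable 3 is /jav/ with coda /v/, so it is closed.

closed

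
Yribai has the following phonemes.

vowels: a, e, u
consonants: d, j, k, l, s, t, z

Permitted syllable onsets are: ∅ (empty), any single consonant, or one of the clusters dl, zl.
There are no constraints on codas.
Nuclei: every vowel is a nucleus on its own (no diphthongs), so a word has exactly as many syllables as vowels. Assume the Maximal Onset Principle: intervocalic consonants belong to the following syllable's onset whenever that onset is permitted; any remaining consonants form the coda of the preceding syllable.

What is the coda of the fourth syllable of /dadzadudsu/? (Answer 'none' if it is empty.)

none

Nuclei (vowels): a, a, u, u → 4 syllables.
σ1/σ2 boundary: cluster /dz/ — the longest permitted-onset suffix is /z/; onset = /z/, preceding coda = /d/.
σ2/σ3 boundary: /d/ is a single consonant, so it becomes the next onset.
σ3/σ4 boundary: cluster /ds/ — the longest permitted-onset suffix is /s/; onset = /s/, preceding coda = /d/.
So the parse is dad.za.dud.su.
Syllable 4 is /su/: onset /s/, nucleus /u/, coda ∅.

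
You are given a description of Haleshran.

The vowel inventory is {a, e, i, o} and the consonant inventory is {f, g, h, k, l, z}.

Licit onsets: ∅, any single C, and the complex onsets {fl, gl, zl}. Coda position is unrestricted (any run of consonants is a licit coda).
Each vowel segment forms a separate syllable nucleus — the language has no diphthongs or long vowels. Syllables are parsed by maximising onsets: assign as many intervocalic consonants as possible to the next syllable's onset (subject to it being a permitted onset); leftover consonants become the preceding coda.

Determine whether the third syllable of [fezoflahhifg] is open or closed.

closed

Nuclei (vowels): e, o, a, i → 4 syllables.
/e…o/ gap (V1→V2): /z/ → onset of the next syllable (single consonants are always licit onsets).
/o…a/ gap (V2→V3): cluster /fl/ — /fl/ is itself a permitted onset, so the whole cluster goes right; preceding coda = ∅.
/a…i/ gap (V3→V4): /hh/ splits as /h/ + /h/ (/h/ is the longest suffix that is a licit onset).
Putting it together: fe.zo.flah.hifg.
Syllable 3 is /flah/ with coda /h/, so it is closed.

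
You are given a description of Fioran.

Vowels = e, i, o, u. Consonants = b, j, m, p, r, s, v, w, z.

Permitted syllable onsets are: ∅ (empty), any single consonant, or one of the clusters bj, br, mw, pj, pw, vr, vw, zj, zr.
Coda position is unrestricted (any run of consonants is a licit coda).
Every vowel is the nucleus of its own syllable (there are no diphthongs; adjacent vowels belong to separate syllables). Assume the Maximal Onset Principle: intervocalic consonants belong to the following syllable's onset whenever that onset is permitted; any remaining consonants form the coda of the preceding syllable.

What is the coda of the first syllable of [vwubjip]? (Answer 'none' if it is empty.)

Vowels present: u, i; each is a nucleus, giving 2 syllables.
σ1/σ2 boundary: /bj/ is a licit onset in full, so it all attaches to the next syllable.
Syllabification: vwu.bjip.
Syllable 1 is /vwu/: onset /vw/, nucleus /u/, coda ∅.

none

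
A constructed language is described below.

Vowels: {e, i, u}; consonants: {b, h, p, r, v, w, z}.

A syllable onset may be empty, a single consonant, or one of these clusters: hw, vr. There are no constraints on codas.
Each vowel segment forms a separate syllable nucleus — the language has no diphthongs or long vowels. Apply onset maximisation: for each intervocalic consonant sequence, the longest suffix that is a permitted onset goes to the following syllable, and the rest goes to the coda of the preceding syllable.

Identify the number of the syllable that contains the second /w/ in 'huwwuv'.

2

Nuclei (vowels): u, u → 2 syllables.
V1 /u/ – V2 /u/: /ww/ — longest licit onset from the right is /w/, leaving /w/ as coda.
Result: huw.wuv.
The second /w/ is in the onset of syllable 2 (/wuv/).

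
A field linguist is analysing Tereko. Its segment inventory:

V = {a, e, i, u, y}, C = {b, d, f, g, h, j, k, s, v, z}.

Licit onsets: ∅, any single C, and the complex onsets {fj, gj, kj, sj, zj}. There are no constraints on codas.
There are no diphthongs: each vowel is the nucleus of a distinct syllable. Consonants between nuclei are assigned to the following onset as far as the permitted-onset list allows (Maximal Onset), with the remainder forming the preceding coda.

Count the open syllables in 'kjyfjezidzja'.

3

Nuclei (vowels): y, e, i, a → 4 syllables.
σ1/σ2 boundary: /fj/ — entire cluster is a permitted onset → onset /fj/, coda ∅.
σ2/σ3 boundary: just /z/ — single C goes to the following onset.
σ3/σ4 boundary: cluster /dzj/ — the longest permitted-onset suffix is /zj/; onset = /zj/, preceding coda = /d/.
Syllabification: kjy.fje.zid.zja.
Classifying each syllable: /kjy/ (open), /fje/ (open), /zid/ (closed), /zja/ (open).
Open syllables: 3.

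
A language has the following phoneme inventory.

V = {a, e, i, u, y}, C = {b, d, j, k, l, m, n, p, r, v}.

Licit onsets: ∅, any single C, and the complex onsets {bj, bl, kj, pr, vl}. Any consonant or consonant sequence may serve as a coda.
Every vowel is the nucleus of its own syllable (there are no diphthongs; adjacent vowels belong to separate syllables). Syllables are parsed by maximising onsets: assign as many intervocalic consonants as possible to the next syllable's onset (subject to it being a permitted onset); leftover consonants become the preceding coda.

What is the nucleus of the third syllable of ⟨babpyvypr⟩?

The vowels are a, y, y — 3 nuclei, so 3 syllables.
The third nucleus (vowel 3 from the left) is /y/.

y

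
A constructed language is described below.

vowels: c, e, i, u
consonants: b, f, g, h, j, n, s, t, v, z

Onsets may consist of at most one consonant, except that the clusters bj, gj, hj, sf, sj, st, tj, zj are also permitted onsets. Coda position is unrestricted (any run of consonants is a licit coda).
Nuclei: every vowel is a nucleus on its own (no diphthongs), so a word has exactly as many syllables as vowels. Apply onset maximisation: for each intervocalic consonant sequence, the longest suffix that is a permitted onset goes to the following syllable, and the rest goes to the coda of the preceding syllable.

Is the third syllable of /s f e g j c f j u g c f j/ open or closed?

Nuclei (vowels): e, c, u, c → 4 syllables.
V1 /e/ – V2 /c/: /gj/ — entire cluster is a permitted onset → onset /gj/, coda ∅.
V2 /c/ – V3 /u/: /fj/ splits as /f/ + /j/ (/j/ is the longest suffix that is a licit onset).
V3 /u/ – V4 /c/: just /g/ — single C goes to the following onset.
So the parse is sfe.gjcf.ju.gcfj.
Syllable 3 is /ju/; it ends in its nucleus with no coda, so it is open.

open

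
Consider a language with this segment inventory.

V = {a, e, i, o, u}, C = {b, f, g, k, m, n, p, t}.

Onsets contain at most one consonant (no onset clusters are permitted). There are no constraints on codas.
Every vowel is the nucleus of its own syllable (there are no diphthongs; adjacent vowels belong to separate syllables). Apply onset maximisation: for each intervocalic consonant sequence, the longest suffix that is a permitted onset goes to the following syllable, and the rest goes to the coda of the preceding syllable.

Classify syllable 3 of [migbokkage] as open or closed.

The vowels are i, o, a, e — 4 nuclei, so 4 syllables.
Between /i/ (V1) and /o/ (V2): /gb/ splits as /g/ + /b/ (/b/ is the longest suffix that is a licit onset).
Between /o/ (V2) and /a/ (V3): /kk/; trying suffixes from longest down, /k/ is the first permitted one, so coda /k/ | onset /k/.
Between /a/ (V3) and /e/ (V4): /g/ is a single consonant, so it becomes the next onset.
Syllabification: mig.bok.ka.ge.
Syllable 3 is /ka/; it ends in its nucleus with no coda, so it is open.

open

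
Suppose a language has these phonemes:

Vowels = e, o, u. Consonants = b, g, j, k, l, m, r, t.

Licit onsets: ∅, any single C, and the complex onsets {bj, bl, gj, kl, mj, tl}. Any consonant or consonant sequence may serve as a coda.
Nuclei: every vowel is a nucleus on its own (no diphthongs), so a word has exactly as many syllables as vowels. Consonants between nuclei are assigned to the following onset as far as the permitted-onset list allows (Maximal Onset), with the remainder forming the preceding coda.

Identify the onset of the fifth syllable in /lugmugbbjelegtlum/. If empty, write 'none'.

Nuclei (vowels): u, u, e, e, u → 5 syllables.
/u…u/ gap (V1→V2): /gm/ — longest licit onset from the right is /m/, leaving /g/ as coda.
/u…e/ gap (V2→V3): /gbbj/ splits as /gb/ + /bj/ (/bj/ is the longest suffix that is a licit onset).
/e…e/ gap (V3→V4): /l/ is a single consonant, so it becomes the next onset.
/e…u/ gap (V4→V5): /gtl/; trying suffixes from longest down, /tl/ is the first permitted one, so coda /g/ | onset /tl/.
So the parse is lug.mugb.bje.leg.tlum.
Syllable 5 is /tlum/: onset /tl/, nucleus /u/, coda /m/.

tl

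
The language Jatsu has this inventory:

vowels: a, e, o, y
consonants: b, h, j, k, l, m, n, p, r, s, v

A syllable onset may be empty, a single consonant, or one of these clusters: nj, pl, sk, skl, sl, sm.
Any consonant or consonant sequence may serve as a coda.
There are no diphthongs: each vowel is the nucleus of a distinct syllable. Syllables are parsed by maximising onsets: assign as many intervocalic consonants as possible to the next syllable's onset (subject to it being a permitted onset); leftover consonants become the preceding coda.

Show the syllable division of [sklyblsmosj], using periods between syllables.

sklybl.smosj

The vowels are y, o — 2 nuclei, so 2 syllables.
V1 /y/ – V2 /o/: /blsm/; trying suffixes from longest down, /sm/ is the first permitted one, so coda /bl/ | onset /sm/.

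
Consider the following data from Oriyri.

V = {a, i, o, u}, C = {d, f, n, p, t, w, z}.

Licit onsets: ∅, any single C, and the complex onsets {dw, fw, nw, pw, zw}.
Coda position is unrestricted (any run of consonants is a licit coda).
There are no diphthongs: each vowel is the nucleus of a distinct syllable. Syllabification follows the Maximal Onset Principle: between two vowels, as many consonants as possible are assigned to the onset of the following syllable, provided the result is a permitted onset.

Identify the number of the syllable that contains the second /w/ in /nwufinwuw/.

3

Nuclei (vowels): u, i, u → 3 syllables.
Between /u/ (V1) and /i/ (V2): just /f/ — single C goes to the following onset.
Between /i/ (V2) and /u/ (V3): cluster /nw/ — /nw/ is itself a permitted onset, so the whole cluster goes right; preceding coda = ∅.
Putting it together: nwu.fi.nwuw.
The second /w/ is in the onset of syllable 3 (/nwuw/).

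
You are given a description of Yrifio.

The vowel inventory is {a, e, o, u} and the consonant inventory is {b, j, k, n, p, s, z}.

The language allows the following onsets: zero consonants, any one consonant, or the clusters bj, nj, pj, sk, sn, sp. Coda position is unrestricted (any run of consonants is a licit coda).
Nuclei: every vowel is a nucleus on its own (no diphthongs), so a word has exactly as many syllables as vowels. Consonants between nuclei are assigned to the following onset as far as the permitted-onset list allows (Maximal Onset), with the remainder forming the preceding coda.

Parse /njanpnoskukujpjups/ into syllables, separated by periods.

Vowels present: a, o, u, u, u; each is a nucleus, giving 5 syllables.
/a…o/ gap (V1→V2): /npn/ — longest licit onset from the right is /n/, leaving /np/ as coda.
/o…u/ gap (V2→V3): /sk/ — entire cluster is a permitted onset → onset /sk/, coda ∅.
/u…u/ gap (V3→V4): /k/ → onset of the next syllable (single consonants are always licit onsets).
/u…u/ gap (V4→V5): /jpj/; trying suffixes from longest down, /pj/ is the first permitted one, so coda /j/ | onset /pj/.

njanp.no.sku.kuj.pjups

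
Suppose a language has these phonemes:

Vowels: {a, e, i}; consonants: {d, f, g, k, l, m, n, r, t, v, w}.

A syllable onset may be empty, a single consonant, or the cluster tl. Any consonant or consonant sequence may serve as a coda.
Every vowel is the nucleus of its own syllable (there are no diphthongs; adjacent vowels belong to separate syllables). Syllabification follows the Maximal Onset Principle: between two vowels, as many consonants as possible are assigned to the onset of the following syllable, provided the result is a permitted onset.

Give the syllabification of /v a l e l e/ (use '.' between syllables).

Nuclei (vowels): a, e, e → 3 syllables.
Between /a/ (V1) and /e/ (V2): just /l/ — single C goes to the following onset.
Between /e/ (V2) and /e/ (V3): /l/ → onset of the next syllable (single consonants are always licit onsets).

va.le.le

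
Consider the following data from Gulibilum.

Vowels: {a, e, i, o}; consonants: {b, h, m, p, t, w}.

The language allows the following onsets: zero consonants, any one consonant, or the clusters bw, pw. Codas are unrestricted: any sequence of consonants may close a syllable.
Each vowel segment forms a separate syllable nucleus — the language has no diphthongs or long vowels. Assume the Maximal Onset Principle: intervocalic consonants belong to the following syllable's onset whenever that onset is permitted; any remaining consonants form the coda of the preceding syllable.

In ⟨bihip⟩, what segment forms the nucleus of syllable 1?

i

The vowels are i, i — 2 nuclei, so 2 syllables.
The first nucleus (vowel 1 from the left) is /i/.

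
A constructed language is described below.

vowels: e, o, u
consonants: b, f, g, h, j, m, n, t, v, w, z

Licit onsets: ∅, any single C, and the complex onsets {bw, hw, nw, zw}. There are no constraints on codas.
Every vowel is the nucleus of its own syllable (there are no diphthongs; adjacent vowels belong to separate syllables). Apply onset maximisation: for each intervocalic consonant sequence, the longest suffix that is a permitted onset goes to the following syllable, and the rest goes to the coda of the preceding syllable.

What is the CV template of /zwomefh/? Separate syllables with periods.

CCV.CVCC

The vowels are o, e — 2 nuclei, so 2 syllables.
Between /o/ (V1) and /e/ (V2): just /m/ — single C goes to the following onset.
Putting it together: zwo.mefh.
Mapping each syllable to C/V: /zwo/ → CCV, /mefh/ → CVCC.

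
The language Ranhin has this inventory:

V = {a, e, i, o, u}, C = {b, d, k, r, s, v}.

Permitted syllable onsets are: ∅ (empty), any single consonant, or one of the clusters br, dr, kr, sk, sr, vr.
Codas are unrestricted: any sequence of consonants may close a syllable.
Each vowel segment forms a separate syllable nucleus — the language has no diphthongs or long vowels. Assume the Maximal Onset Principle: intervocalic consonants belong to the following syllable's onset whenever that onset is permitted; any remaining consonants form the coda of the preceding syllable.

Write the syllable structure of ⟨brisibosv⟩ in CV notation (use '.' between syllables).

CCV.CV.CVCC

Nuclei (vowels): i, i, o → 3 syllables.
V1 /i/ – V2 /i/: just /s/ — single C goes to the following onset.
V2 /i/ – V3 /o/: /b/ is a single consonant, so it becomes the next onset.
Syllabification: bri.si.bosv.
Mapping each syllable to C/V: /bri/ → CCV, /si/ → CV, /bosv/ → CVCC.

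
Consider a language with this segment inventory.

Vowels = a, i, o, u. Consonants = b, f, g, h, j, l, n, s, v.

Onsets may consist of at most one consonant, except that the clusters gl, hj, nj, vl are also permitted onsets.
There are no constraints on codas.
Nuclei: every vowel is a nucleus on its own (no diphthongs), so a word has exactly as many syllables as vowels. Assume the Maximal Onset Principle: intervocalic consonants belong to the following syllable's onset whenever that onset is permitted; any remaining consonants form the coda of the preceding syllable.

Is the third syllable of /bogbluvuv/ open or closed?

closed

The vowels are o, u, u — 3 nuclei, so 3 syllables.
σ1/σ2 boundary: cluster /gbl/ — the longest permitted-onset suffix is /l/; onset = /l/, preceding coda = /gb/.
σ2/σ3 boundary: just /v/ — single C goes to the following onset.
So the parse is bogb.lu.vuv.
Syllable 3 is /vuv/ with coda /v/, so it is closed.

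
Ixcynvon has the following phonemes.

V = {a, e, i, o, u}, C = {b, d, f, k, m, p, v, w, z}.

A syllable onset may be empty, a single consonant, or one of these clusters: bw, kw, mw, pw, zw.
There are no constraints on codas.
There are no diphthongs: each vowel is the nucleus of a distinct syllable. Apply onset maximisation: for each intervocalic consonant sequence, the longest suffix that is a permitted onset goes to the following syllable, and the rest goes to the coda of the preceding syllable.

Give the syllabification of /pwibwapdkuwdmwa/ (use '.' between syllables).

pwi.bwapd.kuwd.mwa

Vowels present: i, a, u, a; each is a nucleus, giving 4 syllables.
σ1/σ2 boundary: /bw/ — entire cluster is a permitted onset → onset /bw/, coda ∅.
σ2/σ3 boundary: /pdk/; trying suffixes from longest down, /k/ is the first permitted one, so coda /pd/ | onset /k/.
σ3/σ4 boundary: /wdmw/ — longest licit onset from the right is /mw/, leaving /wd/ as coda.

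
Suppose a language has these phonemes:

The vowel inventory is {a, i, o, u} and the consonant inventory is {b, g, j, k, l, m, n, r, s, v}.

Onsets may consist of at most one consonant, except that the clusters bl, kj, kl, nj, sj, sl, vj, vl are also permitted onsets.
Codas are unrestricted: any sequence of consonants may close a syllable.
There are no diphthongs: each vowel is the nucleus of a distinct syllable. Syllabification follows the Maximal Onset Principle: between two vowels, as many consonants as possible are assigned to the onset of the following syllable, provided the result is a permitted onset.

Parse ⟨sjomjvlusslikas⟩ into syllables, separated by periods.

The vowels are o, u, i, a — 4 nuclei, so 4 syllables.
V1 /o/ – V2 /u/: /mjvl/ — longest licit onset from the right is /vl/, leaving /mj/ as coda.
V2 /u/ – V3 /i/: cluster /ssl/ — the longest permitted-onset suffix is /sl/; onset = /sl/, preceding coda = /s/.
V3 /i/ – V4 /a/: /k/ is a single consonant, so it becomes the next onset.

sjomj.vlus.sli.kas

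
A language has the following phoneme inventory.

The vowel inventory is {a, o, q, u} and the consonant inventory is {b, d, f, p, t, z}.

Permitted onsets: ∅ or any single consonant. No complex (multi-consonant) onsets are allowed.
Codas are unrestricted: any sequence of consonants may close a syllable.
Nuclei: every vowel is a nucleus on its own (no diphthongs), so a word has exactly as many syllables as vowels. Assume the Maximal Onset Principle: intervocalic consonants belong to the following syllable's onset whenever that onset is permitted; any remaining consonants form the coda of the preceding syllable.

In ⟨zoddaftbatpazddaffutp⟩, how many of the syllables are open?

0

Vowels present: o, a, a, a, a, u; each is a nucleus, giving 6 syllables.
σ1/σ2 boundary: cluster /dd/ — the longest permitted-onset suffix is /d/; onset = /d/, preceding coda = /d/.
σ2/σ3 boundary: /ftb/; trying suffixes from longest down, /b/ is the first permitted one, so coda /ft/ | onset /b/.
σ3/σ4 boundary: /tp/ splits as /t/ + /p/ (/p/ is the longest suffix that is a licit onset).
σ4/σ5 boundary: /zdd/; trying suffixes from longest down, /d/ is the first permitted one, so coda /zd/ | onset /d/.
σ5/σ6 boundary: /ff/; trying suffixes from longest down, /f/ is the first permitted one, so coda /f/ | onset /f/.
Syllabification: zod.daft.bat.pazd.daf.futp.
Classifying each syllable: /zod/ (closed), /daft/ (closed), /bat/ (closed), /pazd/ (closed), /daf/ (closed), /futp/ (closed).
Open syllables: 0.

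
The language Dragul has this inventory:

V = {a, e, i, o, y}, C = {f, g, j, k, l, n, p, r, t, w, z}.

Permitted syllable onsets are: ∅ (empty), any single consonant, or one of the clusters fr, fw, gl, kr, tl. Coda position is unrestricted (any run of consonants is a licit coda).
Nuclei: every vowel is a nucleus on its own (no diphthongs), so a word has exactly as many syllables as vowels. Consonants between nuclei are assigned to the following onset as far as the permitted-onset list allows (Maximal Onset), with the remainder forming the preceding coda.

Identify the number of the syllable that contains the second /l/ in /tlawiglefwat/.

Nuclei (vowels): a, i, e, a → 4 syllables.
/a…i/ gap (V1→V2): /w/ → onset of the next syllable (single consonants are always licit onsets).
/i…e/ gap (V2→V3): /gl/ is a licit onset in full, so it all attaches to the next syllable.
/e…a/ gap (V3→V4): /fw/ is a licit onset in full, so it all attaches to the next syllable.
Result: tla.wi.gle.fwat.
The second /l/ is in the onset of syllable 3 (/gle/).

3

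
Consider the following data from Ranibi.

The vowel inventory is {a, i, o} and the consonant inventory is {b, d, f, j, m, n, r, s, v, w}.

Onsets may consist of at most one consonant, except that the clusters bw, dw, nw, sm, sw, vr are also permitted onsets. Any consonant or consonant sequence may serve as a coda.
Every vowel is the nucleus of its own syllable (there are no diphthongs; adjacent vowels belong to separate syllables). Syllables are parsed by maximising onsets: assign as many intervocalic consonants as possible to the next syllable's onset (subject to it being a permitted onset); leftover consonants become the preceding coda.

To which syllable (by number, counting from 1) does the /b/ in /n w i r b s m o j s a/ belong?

The vowels are i, o, a — 3 nuclei, so 3 syllables.
σ1/σ2 boundary: cluster /rbsm/ — the longest permitted-onset suffix is /sm/; onset = /sm/, preceding coda = /rb/.
σ2/σ3 boundary: /js/ — longest licit onset from the right is /s/, leaving /j/ as coda.
Syllabification: nwirb.smoj.sa.
The /b/ is in the coda of syllable 1 (/nwirb/).

1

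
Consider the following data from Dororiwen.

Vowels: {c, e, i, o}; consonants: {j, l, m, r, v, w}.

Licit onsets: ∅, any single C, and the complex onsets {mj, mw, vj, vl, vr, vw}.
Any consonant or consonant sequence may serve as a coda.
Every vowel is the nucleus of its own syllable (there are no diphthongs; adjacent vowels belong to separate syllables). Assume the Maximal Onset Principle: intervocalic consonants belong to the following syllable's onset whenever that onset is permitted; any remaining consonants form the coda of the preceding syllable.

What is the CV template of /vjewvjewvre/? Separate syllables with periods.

CCVC.CCVC.CCV

Vowels present: e, e, e; each is a nucleus, giving 3 syllables.
/e…e/ gap (V1→V2): cluster /wvj/ — the longest permitted-onset suffix is /vj/; onset = /vj/, preceding coda = /w/.
/e…e/ gap (V2→V3): /wvr/ — longest licit onset from the right is /vr/, leaving /w/ as coda.
So the parse is vjew.vjew.vre.
Mapping each syllable to C/V: /vjew/ → CCVC, /vjew/ → CCVC, /vre/ → CCV.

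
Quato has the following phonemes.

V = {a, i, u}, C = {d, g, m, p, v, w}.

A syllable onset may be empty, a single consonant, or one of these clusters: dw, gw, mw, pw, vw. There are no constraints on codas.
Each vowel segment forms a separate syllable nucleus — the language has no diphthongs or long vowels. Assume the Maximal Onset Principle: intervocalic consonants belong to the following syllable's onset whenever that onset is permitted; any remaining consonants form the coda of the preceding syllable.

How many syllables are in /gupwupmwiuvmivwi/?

Vowels present: u, u, i, u, i, i; each is a nucleus, giving 6 syllables.

6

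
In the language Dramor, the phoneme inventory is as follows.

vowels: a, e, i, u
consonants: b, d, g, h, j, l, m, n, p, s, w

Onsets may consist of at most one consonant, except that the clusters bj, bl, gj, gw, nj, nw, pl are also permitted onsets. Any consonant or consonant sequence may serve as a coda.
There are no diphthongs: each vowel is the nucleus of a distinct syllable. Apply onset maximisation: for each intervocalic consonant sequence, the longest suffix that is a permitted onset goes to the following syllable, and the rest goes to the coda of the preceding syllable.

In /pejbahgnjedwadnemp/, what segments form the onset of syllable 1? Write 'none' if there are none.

p

Nuclei (vowels): e, a, e, a, e → 5 syllables.
/e…a/ gap (V1→V2): cluster /jb/ — the longest permitted-onset suffix is /b/; onset = /b/, preceding coda = /j/.
/a…e/ gap (V2→V3): /hgnj/; trying suffixes from longest down, /nj/ is the first permitted one, so coda /hg/ | onset /nj/.
/e…a/ gap (V3→V4): cluster /dw/ — the longest permitted-onset suffix is /w/; onset = /w/, preceding coda = /d/.
/a…e/ gap (V4→V5): /dn/ splits as /d/ + /n/ (/n/ is the longest suffix that is a licit onset).
Result: pej.bahg.njed.wad.nemp.
Syllable 1 is /pej/: onset /p/, nucleus /e/, coda /j/.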